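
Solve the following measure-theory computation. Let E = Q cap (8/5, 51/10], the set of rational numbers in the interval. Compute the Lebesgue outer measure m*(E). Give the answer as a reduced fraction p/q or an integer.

Q cap (8/5, 51/10] is countable; list its elements as q_1, q_2, ... . Fix eps > 0 and cover the k-th point by an interval of length eps * 2^(-k). The cover has total length eps * sum_{k>=1} 2^(-k) = eps, so by definition of outer measure m*(Q cap (8/5, 51/10]) <= eps. Since eps was arbitrary and m* >= 0, the outer measure is 0.

0


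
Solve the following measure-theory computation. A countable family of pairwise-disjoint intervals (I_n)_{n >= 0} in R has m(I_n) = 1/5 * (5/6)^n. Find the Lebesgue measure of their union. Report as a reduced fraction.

By countable additivity of the Lebesgue measure on pairwise disjoint measurable sets,
  m(union_{n >= 0} I_n) = sum_{n >= 0} m(I_n) = sum_{n >= 0} a * r^n,
  with a = 1/5 and r = 5/6.
Since 0 < r = 5/6 < 1, the geometric series converges:
  sum_{n >= 0} a * r^n = a / (1 - r).
  = 1/5 / (1 - 5/6)
  = 1/5 / (1/6)
  = 6/5.

6/5


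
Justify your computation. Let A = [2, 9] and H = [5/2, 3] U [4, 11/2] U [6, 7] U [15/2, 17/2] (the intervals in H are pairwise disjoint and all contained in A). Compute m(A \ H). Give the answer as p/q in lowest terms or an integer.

The ambient interval has length m(A) = 9 - 2 = 7.
Since the holes are disjoint and sit inside A, by finite additivity
  m(H) = sum_i (b_i - a_i), and m(A \ H) = m(A) - m(H).
Computing the hole measures:
  m(H_1) = 3 - 5/2 = 1/2.
  m(H_2) = 11/2 - 4 = 3/2.
  m(H_3) = 7 - 6 = 1.
  m(H_4) = 17/2 - 15/2 = 1.
Summed: m(H) = 1/2 + 3/2 + 1 + 1 = 4.
So m(A \ H) = 7 - 4 = 3.

3


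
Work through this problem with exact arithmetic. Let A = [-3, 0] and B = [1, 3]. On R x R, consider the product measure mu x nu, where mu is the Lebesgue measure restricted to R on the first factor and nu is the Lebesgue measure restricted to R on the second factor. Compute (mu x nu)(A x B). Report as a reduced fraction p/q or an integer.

For a measurable rectangle A x B, the product measure satisfies
  (mu x nu)(A x B) = mu(A) * nu(B).
  mu(A) = 3.
  nu(B) = 2.
  (mu x nu)(A x B) = 3 * 2 = 6.

6


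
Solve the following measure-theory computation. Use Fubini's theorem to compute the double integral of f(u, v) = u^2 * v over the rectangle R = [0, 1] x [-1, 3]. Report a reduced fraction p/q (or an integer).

f(u, v) is a tensor product of a function of u and a function of v, and both factors are bounded continuous (hence Lebesgue integrable) on the rectangle, so Fubini's theorem applies:
  integral_R f d(m x m) = (integral_a1^b1 u^2 du) * (integral_a2^b2 v dv).
Inner integral in u: integral_{0}^{1} u^2 du = (1^3 - 0^3)/3
  = 1/3.
Inner integral in v: integral_{-1}^{3} v dv = (3^2 - (-1)^2)/2
  = 4.
Product: (1/3) * (4) = 4/3.

4/3


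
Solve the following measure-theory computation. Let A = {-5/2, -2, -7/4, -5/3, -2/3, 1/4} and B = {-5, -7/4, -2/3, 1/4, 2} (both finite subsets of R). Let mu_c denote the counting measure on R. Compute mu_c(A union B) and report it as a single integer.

Counting measure on a finite set equals cardinality. By inclusion-exclusion, |A union B| = |A| + |B| - |A cap B|.
|A| = 6, |B| = 5, |A cap B| = 3.
So mu_c(A union B) = 6 + 5 - 3 = 8.

8


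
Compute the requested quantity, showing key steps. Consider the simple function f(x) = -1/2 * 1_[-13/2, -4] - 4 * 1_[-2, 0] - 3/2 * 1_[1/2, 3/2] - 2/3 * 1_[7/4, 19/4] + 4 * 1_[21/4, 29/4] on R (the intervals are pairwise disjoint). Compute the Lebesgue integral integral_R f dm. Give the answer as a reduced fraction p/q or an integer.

For a simple function f = sum_i c_i * 1_{A_i} with disjoint A_i,
  integral f dm = sum_i c_i * m(A_i).
Lengths of the A_i:
  m(A_1) = -4 - (-13/2) = 5/2.
  m(A_2) = 0 - (-2) = 2.
  m(A_3) = 3/2 - 1/2 = 1.
  m(A_4) = 19/4 - 7/4 = 3.
  m(A_5) = 29/4 - 21/4 = 2.
Contributions c_i * m(A_i):
  (-1/2) * (5/2) = -5/4.
  (-4) * (2) = -8.
  (-3/2) * (1) = -3/2.
  (-2/3) * (3) = -2.
  (4) * (2) = 8.
Total: -5/4 - 8 - 3/2 - 2 + 8 = -19/4.

-19/4


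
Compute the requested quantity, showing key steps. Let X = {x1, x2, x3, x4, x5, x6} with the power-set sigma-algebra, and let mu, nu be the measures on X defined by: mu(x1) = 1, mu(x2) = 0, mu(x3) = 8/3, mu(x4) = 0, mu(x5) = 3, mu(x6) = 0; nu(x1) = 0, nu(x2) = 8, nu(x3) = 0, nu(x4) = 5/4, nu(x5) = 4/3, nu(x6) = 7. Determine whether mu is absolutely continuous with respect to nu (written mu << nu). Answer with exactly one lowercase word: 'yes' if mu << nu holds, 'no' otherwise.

mu << nu means: every nu-null measurable set is also mu-null; equivalently, for every atom x, if nu({x}) = 0 then mu({x}) = 0.
Checking each atom:
  x1: nu = 0, mu = 1 > 0 -> violates mu << nu.
  x2: nu = 8 > 0 -> no constraint.
  x3: nu = 0, mu = 8/3 > 0 -> violates mu << nu.
  x4: nu = 5/4 > 0 -> no constraint.
  x5: nu = 4/3 > 0 -> no constraint.
  x6: nu = 7 > 0 -> no constraint.
The atom(s) x1, x3 violate the condition (nu = 0 but mu > 0). Therefore mu is NOT absolutely continuous w.r.t. nu.

no


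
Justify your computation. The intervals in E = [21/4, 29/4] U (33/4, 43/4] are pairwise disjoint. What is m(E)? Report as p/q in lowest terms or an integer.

For pairwise disjoint intervals, m(union_i I_i) = sum_i m(I_i),
and m is invariant under swapping open/closed endpoints (single points have measure 0).
So m(E) = sum_i (b_i - a_i).
  I_1 has length 29/4 - 21/4 = 2.
  I_2 has length 43/4 - 33/4 = 5/2.
Summing:
  m(E) = 2 + 5/2 = 9/2.

9/2


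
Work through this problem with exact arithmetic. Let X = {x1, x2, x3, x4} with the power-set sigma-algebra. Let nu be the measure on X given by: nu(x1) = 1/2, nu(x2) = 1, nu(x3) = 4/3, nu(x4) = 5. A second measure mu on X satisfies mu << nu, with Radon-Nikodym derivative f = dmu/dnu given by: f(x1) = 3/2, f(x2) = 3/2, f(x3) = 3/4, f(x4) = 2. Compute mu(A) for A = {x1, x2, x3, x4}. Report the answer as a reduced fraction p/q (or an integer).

By the defining property of the Radon-Nikodym derivative, for every measurable set A,
  mu(A) = integral_A f dnu.
Since nu is a discrete measure concentrated on the atoms of X, the integral over A reduces to the sum
  mu(A) = sum_{x in A} f(x) * nu({x}).
Computing each term:
  x1: f(x1) * nu(x1) = 3/2 * 1/2 = 3/4.
  x2: f(x2) * nu(x2) = 3/2 * 1 = 3/2.
  x3: f(x3) * nu(x3) = 3/4 * 4/3 = 1.
  x4: f(x4) * nu(x4) = 2 * 5 = 10.
Summing: mu(A) = 3/4 + 3/2 + 1 + 10 = 53/4.

53/4


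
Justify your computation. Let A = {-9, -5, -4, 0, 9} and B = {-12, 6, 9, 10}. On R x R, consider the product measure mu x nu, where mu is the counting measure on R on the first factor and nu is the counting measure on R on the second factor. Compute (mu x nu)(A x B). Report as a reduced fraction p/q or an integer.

For a measurable rectangle A x B, the product measure satisfies
  (mu x nu)(A x B) = mu(A) * nu(B).
  mu(A) = 5.
  nu(B) = 4.
  (mu x nu)(A x B) = 5 * 4 = 20.

20


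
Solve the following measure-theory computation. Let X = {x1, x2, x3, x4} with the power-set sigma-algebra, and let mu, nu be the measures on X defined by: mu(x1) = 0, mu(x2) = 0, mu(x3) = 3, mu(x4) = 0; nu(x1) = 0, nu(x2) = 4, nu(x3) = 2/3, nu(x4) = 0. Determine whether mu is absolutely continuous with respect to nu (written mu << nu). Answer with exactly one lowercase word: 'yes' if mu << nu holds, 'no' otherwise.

mu << nu means: every nu-null measurable set is also mu-null; equivalently, for every atom x, if nu({x}) = 0 then mu({x}) = 0.
Checking each atom:
  x1: nu = 0, mu = 0 -> consistent with mu << nu.
  x2: nu = 4 > 0 -> no constraint.
  x3: nu = 2/3 > 0 -> no constraint.
  x4: nu = 0, mu = 0 -> consistent with mu << nu.
No atom violates the condition. Therefore mu << nu.

yes


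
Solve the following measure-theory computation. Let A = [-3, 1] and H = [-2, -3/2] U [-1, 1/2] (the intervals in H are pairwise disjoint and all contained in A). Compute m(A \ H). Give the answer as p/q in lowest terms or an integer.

The ambient interval has length m(A) = 1 - (-3) = 4.
Since the holes are disjoint and sit inside A, by finite additivity
  m(H) = sum_i (b_i - a_i), and m(A \ H) = m(A) - m(H).
Computing the hole measures:
  m(H_1) = -3/2 - (-2) = 1/2.
  m(H_2) = 1/2 - (-1) = 3/2.
Summed: m(H) = 1/2 + 3/2 = 2.
So m(A \ H) = 4 - 2 = 2.

2


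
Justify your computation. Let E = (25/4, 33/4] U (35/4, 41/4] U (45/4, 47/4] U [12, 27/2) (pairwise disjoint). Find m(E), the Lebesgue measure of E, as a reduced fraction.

For pairwise disjoint intervals, m(union_i I_i) = sum_i m(I_i),
and m is invariant under swapping open/closed endpoints (single points have measure 0).
So m(E) = sum_i (b_i - a_i).
  I_1 has length 33/4 - 25/4 = 2.
  I_2 has length 41/4 - 35/4 = 3/2.
  I_3 has length 47/4 - 45/4 = 1/2.
  I_4 has length 27/2 - 12 = 3/2.
Summing:
  m(E) = 2 + 3/2 + 1/2 + 3/2 = 11/2.

11/2


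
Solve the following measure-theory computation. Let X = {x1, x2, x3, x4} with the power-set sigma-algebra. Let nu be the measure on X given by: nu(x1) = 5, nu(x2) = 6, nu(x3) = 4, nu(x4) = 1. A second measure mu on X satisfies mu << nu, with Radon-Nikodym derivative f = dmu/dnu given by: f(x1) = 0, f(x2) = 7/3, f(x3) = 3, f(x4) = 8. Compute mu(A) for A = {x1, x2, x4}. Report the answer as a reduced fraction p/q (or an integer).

By the defining property of the Radon-Nikodym derivative, for every measurable set A,
  mu(A) = integral_A f dnu.
Since nu is a discrete measure concentrated on the atoms of X, the integral over A reduces to the sum
  mu(A) = sum_{x in A} f(x) * nu({x}).
Computing each term:
  x1: f(x1) * nu(x1) = 0 * 5 = 0.
  x2: f(x2) * nu(x2) = 7/3 * 6 = 14.
  x4: f(x4) * nu(x4) = 8 * 1 = 8.
Summing: mu(A) = 0 + 14 + 8 = 22.

22


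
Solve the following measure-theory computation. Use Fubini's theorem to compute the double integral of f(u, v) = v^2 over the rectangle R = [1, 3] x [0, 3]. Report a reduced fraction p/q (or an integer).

f(u, v) is a tensor product of a function of u and a function of v, and both factors are bounded continuous (hence Lebesgue integrable) on the rectangle, so Fubini's theorem applies:
  integral_R f d(m x m) = (integral_a1^b1 1 du) * (integral_a2^b2 v^2 dv).
Inner integral in u: integral_{1}^{3} 1 du = (3^1 - 1^1)/1
  = 2.
Inner integral in v: integral_{0}^{3} v^2 dv = (3^3 - 0^3)/3
  = 9.
Product: (2) * (9) = 18.

18


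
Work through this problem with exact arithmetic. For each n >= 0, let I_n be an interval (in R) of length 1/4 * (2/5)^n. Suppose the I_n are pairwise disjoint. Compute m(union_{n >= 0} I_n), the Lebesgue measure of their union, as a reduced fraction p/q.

By countable additivity of the Lebesgue measure on pairwise disjoint measurable sets,
  m(union_{n >= 0} I_n) = sum_{n >= 0} m(I_n) = sum_{n >= 0} a * r^n,
  with a = 1/4 and r = 2/5.
Since 0 < r = 2/5 < 1, the geometric series converges:
  sum_{n >= 0} a * r^n = a / (1 - r).
  = 1/4 / (1 - 2/5)
  = 1/4 / (3/5)
  = 5/12.

5/12


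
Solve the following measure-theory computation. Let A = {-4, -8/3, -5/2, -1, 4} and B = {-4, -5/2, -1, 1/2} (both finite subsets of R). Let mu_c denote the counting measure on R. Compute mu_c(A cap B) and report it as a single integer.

Counting measure on a finite set equals cardinality. mu_c(A cap B) = |A cap B| (elements appearing in both).
Enumerating the elements of A that also lie in B gives 3 element(s).
So mu_c(A cap B) = 3.

3


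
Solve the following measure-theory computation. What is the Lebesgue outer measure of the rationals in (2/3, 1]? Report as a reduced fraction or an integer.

Q cap (2/3, 1] is countable; list its elements as q_1, q_2, ... . Fix eps > 0 and cover the k-th point by an interval of length eps * 2^(-k). The cover has total length eps * sum_{k>=1} 2^(-k) = eps, so by definition of outer measure m*(Q cap (2/3, 1]) <= eps. Since eps was arbitrary and m* >= 0, the outer measure is 0.

0


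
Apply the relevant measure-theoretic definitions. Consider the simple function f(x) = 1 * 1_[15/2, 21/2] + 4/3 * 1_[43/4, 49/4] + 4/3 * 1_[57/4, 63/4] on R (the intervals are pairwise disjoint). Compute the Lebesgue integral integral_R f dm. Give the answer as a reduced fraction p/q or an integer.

For a simple function f = sum_i c_i * 1_{A_i} with disjoint A_i,
  integral f dm = sum_i c_i * m(A_i).
Lengths of the A_i:
  m(A_1) = 21/2 - 15/2 = 3.
  m(A_2) = 49/4 - 43/4 = 3/2.
  m(A_3) = 63/4 - 57/4 = 3/2.
Contributions c_i * m(A_i):
  (1) * (3) = 3.
  (4/3) * (3/2) = 2.
  (4/3) * (3/2) = 2.
Total: 3 + 2 + 2 = 7.

7


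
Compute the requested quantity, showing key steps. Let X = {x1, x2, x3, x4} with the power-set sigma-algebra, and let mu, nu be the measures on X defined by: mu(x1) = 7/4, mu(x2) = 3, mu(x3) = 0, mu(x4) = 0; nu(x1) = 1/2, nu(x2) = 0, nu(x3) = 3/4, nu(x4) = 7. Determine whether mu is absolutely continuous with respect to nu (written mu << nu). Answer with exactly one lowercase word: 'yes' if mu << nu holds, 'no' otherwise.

mu << nu means: every nu-null measurable set is also mu-null; equivalently, for every atom x, if nu({x}) = 0 then mu({x}) = 0.
Checking each atom:
  x1: nu = 1/2 > 0 -> no constraint.
  x2: nu = 0, mu = 3 > 0 -> violates mu << nu.
  x3: nu = 3/4 > 0 -> no constraint.
  x4: nu = 7 > 0 -> no constraint.
The atom(s) x2 violate the condition (nu = 0 but mu > 0). Therefore mu is NOT absolutely continuous w.r.t. nu.

no


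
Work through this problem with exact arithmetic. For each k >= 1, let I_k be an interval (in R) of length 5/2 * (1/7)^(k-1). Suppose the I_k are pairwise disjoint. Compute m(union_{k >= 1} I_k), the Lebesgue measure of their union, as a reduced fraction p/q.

By countable additivity of the Lebesgue measure on pairwise disjoint measurable sets,
  m(union_{k >= 1} I_k) = sum_{k >= 1} m(I_k) = sum_{k >= 1} a * r^(k-1),
  with a = 5/2 and r = 1/7.
Since 0 < r = 1/7 < 1, the geometric series converges:
  sum_{k >= 1} a * r^(k-1) = a / (1 - r).
  = 5/2 / (1 - 1/7)
  = 5/2 / (6/7)
  = 35/12.

35/12


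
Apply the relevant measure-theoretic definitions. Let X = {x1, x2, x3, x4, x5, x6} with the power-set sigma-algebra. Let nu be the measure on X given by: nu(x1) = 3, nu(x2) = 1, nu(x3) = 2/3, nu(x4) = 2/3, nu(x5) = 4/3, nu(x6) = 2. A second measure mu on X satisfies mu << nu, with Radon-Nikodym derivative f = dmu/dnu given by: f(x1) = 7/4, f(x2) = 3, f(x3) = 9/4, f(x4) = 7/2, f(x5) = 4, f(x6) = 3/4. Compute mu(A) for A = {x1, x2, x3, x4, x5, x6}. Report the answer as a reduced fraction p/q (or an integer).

By the defining property of the Radon-Nikodym derivative, for every measurable set A,
  mu(A) = integral_A f dnu.
Since nu is a discrete measure concentrated on the atoms of X, the integral over A reduces to the sum
  mu(A) = sum_{x in A} f(x) * nu({x}).
Computing each term:
  x1: f(x1) * nu(x1) = 7/4 * 3 = 21/4.
  x2: f(x2) * nu(x2) = 3 * 1 = 3.
  x3: f(x3) * nu(x3) = 9/4 * 2/3 = 3/2.
  x4: f(x4) * nu(x4) = 7/2 * 2/3 = 7/3.
  x5: f(x5) * nu(x5) = 4 * 4/3 = 16/3.
  x6: f(x6) * nu(x6) = 3/4 * 2 = 3/2.
Summing: mu(A) = 21/4 + 3 + 3/2 + 7/3 + 16/3 + 3/2 = 227/12.

227/12


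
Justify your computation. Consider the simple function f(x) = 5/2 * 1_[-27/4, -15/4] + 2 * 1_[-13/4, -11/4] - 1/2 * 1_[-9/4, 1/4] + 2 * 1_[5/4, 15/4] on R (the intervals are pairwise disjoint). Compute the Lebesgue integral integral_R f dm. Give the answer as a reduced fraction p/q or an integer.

For a simple function f = sum_i c_i * 1_{A_i} with disjoint A_i,
  integral f dm = sum_i c_i * m(A_i).
Lengths of the A_i:
  m(A_1) = -15/4 - (-27/4) = 3.
  m(A_2) = -11/4 - (-13/4) = 1/2.
  m(A_3) = 1/4 - (-9/4) = 5/2.
  m(A_4) = 15/4 - 5/4 = 5/2.
Contributions c_i * m(A_i):
  (5/2) * (3) = 15/2.
  (2) * (1/2) = 1.
  (-1/2) * (5/2) = -5/4.
  (2) * (5/2) = 5.
Total: 15/2 + 1 - 5/4 + 5 = 49/4.

49/4


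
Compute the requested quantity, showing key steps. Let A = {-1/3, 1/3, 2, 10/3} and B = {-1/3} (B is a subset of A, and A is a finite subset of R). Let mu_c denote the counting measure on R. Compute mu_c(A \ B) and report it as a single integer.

Counting measure assigns mu_c(E) = |E| (number of elements) when E is finite. For B subset A, A \ B is the set of elements of A not in B, so |A \ B| = |A| - |B|.
|A| = 4, |B| = 1, so mu_c(A \ B) = 4 - 1 = 3.

3


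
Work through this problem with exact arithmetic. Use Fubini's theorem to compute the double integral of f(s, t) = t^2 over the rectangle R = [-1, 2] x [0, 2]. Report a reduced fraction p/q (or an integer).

f(s, t) is a tensor product of a function of s and a function of t, and both factors are bounded continuous (hence Lebesgue integrable) on the rectangle, so Fubini's theorem applies:
  integral_R f d(m x m) = (integral_a1^b1 1 ds) * (integral_a2^b2 t^2 dt).
Inner integral in s: integral_{-1}^{2} 1 ds = (2^1 - (-1)^1)/1
  = 3.
Inner integral in t: integral_{0}^{2} t^2 dt = (2^3 - 0^3)/3
  = 8/3.
Product: (3) * (8/3) = 8.

8


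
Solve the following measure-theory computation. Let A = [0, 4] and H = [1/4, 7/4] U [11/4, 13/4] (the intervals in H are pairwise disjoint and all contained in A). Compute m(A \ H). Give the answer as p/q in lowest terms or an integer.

The ambient interval has length m(A) = 4 - 0 = 4.
Since the holes are disjoint and sit inside A, by finite additivity
  m(H) = sum_i (b_i - a_i), and m(A \ H) = m(A) - m(H).
Computing the hole measures:
  m(H_1) = 7/4 - 1/4 = 3/2.
  m(H_2) = 13/4 - 11/4 = 1/2.
Summed: m(H) = 3/2 + 1/2 = 2.
So m(A \ H) = 4 - 2 = 2.

2


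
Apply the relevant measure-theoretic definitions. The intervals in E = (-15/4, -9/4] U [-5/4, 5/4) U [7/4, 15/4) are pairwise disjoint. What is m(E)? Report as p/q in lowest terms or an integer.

For pairwise disjoint intervals, m(union_i I_i) = sum_i m(I_i),
and m is invariant under swapping open/closed endpoints (single points have measure 0).
So m(E) = sum_i (b_i - a_i).
  I_1 has length -9/4 - (-15/4) = 3/2.
  I_2 has length 5/4 - (-5/4) = 5/2.
  I_3 has length 15/4 - 7/4 = 2.
Summing:
  m(E) = 3/2 + 5/2 + 2 = 6.

6


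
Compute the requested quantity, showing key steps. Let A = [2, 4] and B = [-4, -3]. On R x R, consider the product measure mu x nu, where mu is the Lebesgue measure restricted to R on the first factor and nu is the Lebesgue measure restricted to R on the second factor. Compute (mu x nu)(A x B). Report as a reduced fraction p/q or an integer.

For a measurable rectangle A x B, the product measure satisfies
  (mu x nu)(A x B) = mu(A) * nu(B).
  mu(A) = 2.
  nu(B) = 1.
  (mu x nu)(A x B) = 2 * 1 = 2.

2


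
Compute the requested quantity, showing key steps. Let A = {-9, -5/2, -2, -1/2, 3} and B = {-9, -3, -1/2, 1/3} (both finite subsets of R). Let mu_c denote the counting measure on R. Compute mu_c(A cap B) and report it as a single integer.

Counting measure on a finite set equals cardinality. mu_c(A cap B) = |A cap B| (elements appearing in both).
Enumerating the elements of A that also lie in B gives 2 element(s).
So mu_c(A cap B) = 2.

2


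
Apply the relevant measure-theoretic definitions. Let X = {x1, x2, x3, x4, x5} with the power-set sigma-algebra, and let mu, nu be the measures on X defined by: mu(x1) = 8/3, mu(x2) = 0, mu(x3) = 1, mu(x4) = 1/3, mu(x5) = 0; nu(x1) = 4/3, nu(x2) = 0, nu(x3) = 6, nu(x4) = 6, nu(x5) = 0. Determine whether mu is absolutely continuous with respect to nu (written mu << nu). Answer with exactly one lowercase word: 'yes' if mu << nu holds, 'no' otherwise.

mu << nu means: every nu-null measurable set is also mu-null; equivalently, for every atom x, if nu({x}) = 0 then mu({x}) = 0.
Checking each atom:
  x1: nu = 4/3 > 0 -> no constraint.
  x2: nu = 0, mu = 0 -> consistent with mu << nu.
  x3: nu = 6 > 0 -> no constraint.
  x4: nu = 6 > 0 -> no constraint.
  x5: nu = 0, mu = 0 -> consistent with mu << nu.
No atom violates the condition. Therefore mu << nu.

yes


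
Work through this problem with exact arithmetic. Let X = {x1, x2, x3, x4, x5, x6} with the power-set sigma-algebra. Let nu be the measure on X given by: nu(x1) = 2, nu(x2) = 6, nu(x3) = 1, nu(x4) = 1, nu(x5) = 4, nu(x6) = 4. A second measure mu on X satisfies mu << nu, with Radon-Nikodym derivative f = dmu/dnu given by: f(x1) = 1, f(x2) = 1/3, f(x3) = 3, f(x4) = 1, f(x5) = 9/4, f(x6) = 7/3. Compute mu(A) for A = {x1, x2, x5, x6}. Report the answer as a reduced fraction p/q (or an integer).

By the defining property of the Radon-Nikodym derivative, for every measurable set A,
  mu(A) = integral_A f dnu.
Since nu is a discrete measure concentrated on the atoms of X, the integral over A reduces to the sum
  mu(A) = sum_{x in A} f(x) * nu({x}).
Computing each term:
  x1: f(x1) * nu(x1) = 1 * 2 = 2.
  x2: f(x2) * nu(x2) = 1/3 * 6 = 2.
  x5: f(x5) * nu(x5) = 9/4 * 4 = 9.
  x6: f(x6) * nu(x6) = 7/3 * 4 = 28/3.
Summing: mu(A) = 2 + 2 + 9 + 28/3 = 67/3.

67/3


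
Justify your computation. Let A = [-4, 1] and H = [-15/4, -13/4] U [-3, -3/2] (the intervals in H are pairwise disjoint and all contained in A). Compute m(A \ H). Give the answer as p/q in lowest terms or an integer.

The ambient interval has length m(A) = 1 - (-4) = 5.
Since the holes are disjoint and sit inside A, by finite additivity
  m(H) = sum_i (b_i - a_i), and m(A \ H) = m(A) - m(H).
Computing the hole measures:
  m(H_1) = -13/4 - (-15/4) = 1/2.
  m(H_2) = -3/2 - (-3) = 3/2.
Summed: m(H) = 1/2 + 3/2 = 2.
So m(A \ H) = 5 - 2 = 3.

3


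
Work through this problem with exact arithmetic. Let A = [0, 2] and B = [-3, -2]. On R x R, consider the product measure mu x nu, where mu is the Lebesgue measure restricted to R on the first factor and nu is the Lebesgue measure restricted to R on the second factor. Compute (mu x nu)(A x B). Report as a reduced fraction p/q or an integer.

For a measurable rectangle A x B, the product measure satisfies
  (mu x nu)(A x B) = mu(A) * nu(B).
  mu(A) = 2.
  nu(B) = 1.
  (mu x nu)(A x B) = 2 * 1 = 2.

2


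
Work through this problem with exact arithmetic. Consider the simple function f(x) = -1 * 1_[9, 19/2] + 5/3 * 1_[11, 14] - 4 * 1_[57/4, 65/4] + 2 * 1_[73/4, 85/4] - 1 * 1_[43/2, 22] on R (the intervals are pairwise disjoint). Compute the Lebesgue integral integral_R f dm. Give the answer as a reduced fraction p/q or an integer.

For a simple function f = sum_i c_i * 1_{A_i} with disjoint A_i,
  integral f dm = sum_i c_i * m(A_i).
Lengths of the A_i:
  m(A_1) = 19/2 - 9 = 1/2.
  m(A_2) = 14 - 11 = 3.
  m(A_3) = 65/4 - 57/4 = 2.
  m(A_4) = 85/4 - 73/4 = 3.
  m(A_5) = 22 - 43/2 = 1/2.
Contributions c_i * m(A_i):
  (-1) * (1/2) = -1/2.
  (5/3) * (3) = 5.
  (-4) * (2) = -8.
  (2) * (3) = 6.
  (-1) * (1/2) = -1/2.
Total: -1/2 + 5 - 8 + 6 - 1/2 = 2.

2


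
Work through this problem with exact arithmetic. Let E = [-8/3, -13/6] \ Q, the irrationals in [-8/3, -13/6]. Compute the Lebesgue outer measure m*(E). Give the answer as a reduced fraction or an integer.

The interval I = [-8/3, -13/6] has m(I) = -13/6 - (-8/3) = 1/2 (endpoints are measure-zero, so open/closed/half-open agree). Write I = (I cap Q) u (I \ Q). The rationals in I are countable, so m*(I cap Q) = 0 (cover each rational by intervals whose total length is arbitrarily small). By countable subadditivity m*(I) <= m*(I cap Q) + m*(I \ Q), hence m*(I \ Q) >= m(I) = 1/2. The reverse inequality m*(I \ Q) <= m*(I) = 1/2 is trivial since (I \ Q) is a subset of I. Therefore m*(I \ Q) = 1/2.

1/2


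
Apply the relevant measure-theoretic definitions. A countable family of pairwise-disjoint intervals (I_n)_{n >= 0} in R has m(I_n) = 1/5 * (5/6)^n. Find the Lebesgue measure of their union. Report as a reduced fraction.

By countable additivity of the Lebesgue measure on pairwise disjoint measurable sets,
  m(union_{n >= 0} I_n) = sum_{n >= 0} m(I_n) = sum_{n >= 0} a * r^n,
  with a = 1/5 and r = 5/6.
Since 0 < r = 5/6 < 1, the geometric series converges:
  sum_{n >= 0} a * r^n = a / (1 - r).
  = 1/5 / (1 - 5/6)
  = 1/5 / (1/6)
  = 6/5.

6/5


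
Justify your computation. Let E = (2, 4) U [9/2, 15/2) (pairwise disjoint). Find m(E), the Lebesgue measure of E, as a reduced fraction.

For pairwise disjoint intervals, m(union_i I_i) = sum_i m(I_i),
and m is invariant under swapping open/closed endpoints (single points have measure 0).
So m(E) = sum_i (b_i - a_i).
  I_1 has length 4 - 2 = 2.
  I_2 has length 15/2 - 9/2 = 3.
Summing:
  m(E) = 2 + 3 = 5.

5


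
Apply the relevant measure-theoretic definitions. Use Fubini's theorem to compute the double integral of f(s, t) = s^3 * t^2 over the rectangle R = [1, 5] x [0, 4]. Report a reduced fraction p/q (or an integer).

f(s, t) is a tensor product of a function of s and a function of t, and both factors are bounded continuous (hence Lebesgue integrable) on the rectangle, so Fubini's theorem applies:
  integral_R f d(m x m) = (integral_a1^b1 s^3 ds) * (integral_a2^b2 t^2 dt).
Inner integral in s: integral_{1}^{5} s^3 ds = (5^4 - 1^4)/4
  = 156.
Inner integral in t: integral_{0}^{4} t^2 dt = (4^3 - 0^3)/3
  = 64/3.
Product: (156) * (64/3) = 3328.

3328


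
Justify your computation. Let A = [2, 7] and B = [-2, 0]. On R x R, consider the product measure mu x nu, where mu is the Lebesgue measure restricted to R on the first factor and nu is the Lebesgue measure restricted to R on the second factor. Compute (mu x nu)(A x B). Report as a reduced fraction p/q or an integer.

For a measurable rectangle A x B, the product measure satisfies
  (mu x nu)(A x B) = mu(A) * nu(B).
  mu(A) = 5.
  nu(B) = 2.
  (mu x nu)(A x B) = 5 * 2 = 10.

10


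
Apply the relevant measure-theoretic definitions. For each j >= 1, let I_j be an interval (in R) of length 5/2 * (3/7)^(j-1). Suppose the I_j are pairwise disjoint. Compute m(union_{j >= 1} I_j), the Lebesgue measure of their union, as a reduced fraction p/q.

By countable additivity of the Lebesgue measure on pairwise disjoint measurable sets,
  m(union_{j >= 1} I_j) = sum_{j >= 1} m(I_j) = sum_{j >= 1} a * r^(j-1),
  with a = 5/2 and r = 3/7.
Since 0 < r = 3/7 < 1, the geometric series converges:
  sum_{j >= 1} a * r^(j-1) = a / (1 - r).
  = 5/2 / (1 - 3/7)
  = 5/2 / (4/7)
  = 35/8.

35/8


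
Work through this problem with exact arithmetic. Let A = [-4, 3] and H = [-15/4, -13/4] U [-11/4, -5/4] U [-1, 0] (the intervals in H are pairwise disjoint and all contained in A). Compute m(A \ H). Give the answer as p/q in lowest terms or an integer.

The ambient interval has length m(A) = 3 - (-4) = 7.
Since the holes are disjoint and sit inside A, by finite additivity
  m(H) = sum_i (b_i - a_i), and m(A \ H) = m(A) - m(H).
Computing the hole measures:
  m(H_1) = -13/4 - (-15/4) = 1/2.
  m(H_2) = -5/4 - (-11/4) = 3/2.
  m(H_3) = 0 - (-1) = 1.
Summed: m(H) = 1/2 + 3/2 + 1 = 3.
So m(A \ H) = 7 - 3 = 4.

4


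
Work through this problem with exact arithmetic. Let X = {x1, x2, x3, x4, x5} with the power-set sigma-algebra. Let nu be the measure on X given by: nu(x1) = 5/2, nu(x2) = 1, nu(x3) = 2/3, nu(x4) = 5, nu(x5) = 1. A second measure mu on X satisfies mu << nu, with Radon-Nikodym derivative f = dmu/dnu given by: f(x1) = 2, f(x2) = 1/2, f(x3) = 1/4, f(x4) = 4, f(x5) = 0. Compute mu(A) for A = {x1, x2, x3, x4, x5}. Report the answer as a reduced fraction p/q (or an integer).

By the defining property of the Radon-Nikodym derivative, for every measurable set A,
  mu(A) = integral_A f dnu.
Since nu is a discrete measure concentrated on the atoms of X, the integral over A reduces to the sum
  mu(A) = sum_{x in A} f(x) * nu({x}).
Computing each term:
  x1: f(x1) * nu(x1) = 2 * 5/2 = 5.
  x2: f(x2) * nu(x2) = 1/2 * 1 = 1/2.
  x3: f(x3) * nu(x3) = 1/4 * 2/3 = 1/6.
  x4: f(x4) * nu(x4) = 4 * 5 = 20.
  x5: f(x5) * nu(x5) = 0 * 1 = 0.
Summing: mu(A) = 5 + 1/2 + 1/6 + 20 + 0 = 77/3.

77/3


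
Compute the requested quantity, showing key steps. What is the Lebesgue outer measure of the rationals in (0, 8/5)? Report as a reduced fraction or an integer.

The set Q cap (0, 8/5) is countable (a subset of the countable set Q). Lebesgue outer measure of any countable set is 0: each singleton {q} has m*({q}) = 0, and by countable subadditivity m*(union_k {q_k}) <= sum_k m*({q_k}) = sum_k 0 = 0. The reverse inequality m*(E) >= 0 is automatic. So m*(Q cap (0, 8/5)) = 0.

0


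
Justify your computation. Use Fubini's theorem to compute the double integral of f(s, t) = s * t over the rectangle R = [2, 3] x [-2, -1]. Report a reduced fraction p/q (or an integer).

f(s, t) is a tensor product of a function of s and a function of t, and both factors are bounded continuous (hence Lebesgue integrable) on the rectangle, so Fubini's theorem applies:
  integral_R f d(m x m) = (integral_a1^b1 s ds) * (integral_a2^b2 t dt).
Inner integral in s: integral_{2}^{3} s ds = (3^2 - 2^2)/2
  = 5/2.
Inner integral in t: integral_{-2}^{-1} t dt = ((-1)^2 - (-2)^2)/2
  = -3/2.
Product: (5/2) * (-3/2) = -15/4.

-15/4


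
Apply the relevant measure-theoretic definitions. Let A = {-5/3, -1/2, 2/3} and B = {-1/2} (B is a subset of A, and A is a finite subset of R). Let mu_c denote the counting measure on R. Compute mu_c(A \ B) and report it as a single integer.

Counting measure assigns mu_c(E) = |E| (number of elements) when E is finite. For B subset A, A \ B is the set of elements of A not in B, so |A \ B| = |A| - |B|.
|A| = 3, |B| = 1, so mu_c(A \ B) = 3 - 1 = 2.

2


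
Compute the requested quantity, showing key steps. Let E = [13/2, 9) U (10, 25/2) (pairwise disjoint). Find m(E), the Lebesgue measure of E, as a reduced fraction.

For pairwise disjoint intervals, m(union_i I_i) = sum_i m(I_i),
and m is invariant under swapping open/closed endpoints (single points have measure 0).
So m(E) = sum_i (b_i - a_i).
  I_1 has length 9 - 13/2 = 5/2.
  I_2 has length 25/2 - 10 = 5/2.
Summing:
  m(E) = 5/2 + 5/2 = 5.

5


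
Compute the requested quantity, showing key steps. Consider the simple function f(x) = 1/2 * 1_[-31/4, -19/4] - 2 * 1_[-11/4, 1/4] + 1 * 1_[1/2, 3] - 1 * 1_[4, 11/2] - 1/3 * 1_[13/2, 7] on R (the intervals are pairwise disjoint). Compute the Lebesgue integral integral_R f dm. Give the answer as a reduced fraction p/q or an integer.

For a simple function f = sum_i c_i * 1_{A_i} with disjoint A_i,
  integral f dm = sum_i c_i * m(A_i).
Lengths of the A_i:
  m(A_1) = -19/4 - (-31/4) = 3.
  m(A_2) = 1/4 - (-11/4) = 3.
  m(A_3) = 3 - 1/2 = 5/2.
  m(A_4) = 11/2 - 4 = 3/2.
  m(A_5) = 7 - 13/2 = 1/2.
Contributions c_i * m(A_i):
  (1/2) * (3) = 3/2.
  (-2) * (3) = -6.
  (1) * (5/2) = 5/2.
  (-1) * (3/2) = -3/2.
  (-1/3) * (1/2) = -1/6.
Total: 3/2 - 6 + 5/2 - 3/2 - 1/6 = -11/3.

-11/3


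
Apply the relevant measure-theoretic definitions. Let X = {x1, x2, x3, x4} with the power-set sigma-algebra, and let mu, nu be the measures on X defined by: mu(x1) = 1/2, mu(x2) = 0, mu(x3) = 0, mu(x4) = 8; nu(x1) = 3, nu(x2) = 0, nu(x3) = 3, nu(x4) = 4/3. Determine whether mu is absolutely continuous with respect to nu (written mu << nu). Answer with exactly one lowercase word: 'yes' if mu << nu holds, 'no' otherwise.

mu << nu means: every nu-null measurable set is also mu-null; equivalently, for every atom x, if nu({x}) = 0 then mu({x}) = 0.
Checking each atom:
  x1: nu = 3 > 0 -> no constraint.
  x2: nu = 0, mu = 0 -> consistent with mu << nu.
  x3: nu = 3 > 0 -> no constraint.
  x4: nu = 4/3 > 0 -> no constraint.
No atom violates the condition. Therefore mu << nu.

yes


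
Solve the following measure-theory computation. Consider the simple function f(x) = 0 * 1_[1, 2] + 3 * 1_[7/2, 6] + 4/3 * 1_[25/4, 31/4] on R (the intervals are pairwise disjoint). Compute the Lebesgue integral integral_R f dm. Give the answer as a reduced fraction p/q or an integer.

For a simple function f = sum_i c_i * 1_{A_i} with disjoint A_i,
  integral f dm = sum_i c_i * m(A_i).
Lengths of the A_i:
  m(A_1) = 2 - 1 = 1.
  m(A_2) = 6 - 7/2 = 5/2.
  m(A_3) = 31/4 - 25/4 = 3/2.
Contributions c_i * m(A_i):
  (0) * (1) = 0.
  (3) * (5/2) = 15/2.
  (4/3) * (3/2) = 2.
Total: 0 + 15/2 + 2 = 19/2.

19/2


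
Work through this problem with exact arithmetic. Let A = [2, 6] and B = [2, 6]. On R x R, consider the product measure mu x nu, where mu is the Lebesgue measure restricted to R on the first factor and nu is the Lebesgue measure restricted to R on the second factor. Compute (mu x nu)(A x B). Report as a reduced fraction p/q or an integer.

For a measurable rectangle A x B, the product measure satisfies
  (mu x nu)(A x B) = mu(A) * nu(B).
  mu(A) = 4.
  nu(B) = 4.
  (mu x nu)(A x B) = 4 * 4 = 16.

16


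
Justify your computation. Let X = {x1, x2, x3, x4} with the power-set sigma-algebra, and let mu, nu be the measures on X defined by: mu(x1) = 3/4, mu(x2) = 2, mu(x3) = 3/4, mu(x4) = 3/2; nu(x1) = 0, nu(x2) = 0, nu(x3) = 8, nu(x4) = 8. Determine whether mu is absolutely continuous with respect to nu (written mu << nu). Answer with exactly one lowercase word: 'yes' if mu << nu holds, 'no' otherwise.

mu << nu means: every nu-null measurable set is also mu-null; equivalently, for every atom x, if nu({x}) = 0 then mu({x}) = 0.
Checking each atom:
  x1: nu = 0, mu = 3/4 > 0 -> violates mu << nu.
  x2: nu = 0, mu = 2 > 0 -> violates mu << nu.
  x3: nu = 8 > 0 -> no constraint.
  x4: nu = 8 > 0 -> no constraint.
The atom(s) x1, x2 violate the condition (nu = 0 but mu > 0). Therefore mu is NOT absolutely continuous w.r.t. nu.

no


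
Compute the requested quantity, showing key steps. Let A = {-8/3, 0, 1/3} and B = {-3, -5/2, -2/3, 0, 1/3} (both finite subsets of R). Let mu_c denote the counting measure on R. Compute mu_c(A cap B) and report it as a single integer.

Counting measure on a finite set equals cardinality. mu_c(A cap B) = |A cap B| (elements appearing in both).
Enumerating the elements of A that also lie in B gives 2 element(s).
So mu_c(A cap B) = 2.

2


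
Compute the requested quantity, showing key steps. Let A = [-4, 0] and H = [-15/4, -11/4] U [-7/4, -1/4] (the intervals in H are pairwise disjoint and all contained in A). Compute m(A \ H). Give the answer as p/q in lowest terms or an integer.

The ambient interval has length m(A) = 0 - (-4) = 4.
Since the holes are disjoint and sit inside A, by finite additivity
  m(H) = sum_i (b_i - a_i), and m(A \ H) = m(A) - m(H).
Computing the hole measures:
  m(H_1) = -11/4 - (-15/4) = 1.
  m(H_2) = -1/4 - (-7/4) = 3/2.
Summed: m(H) = 1 + 3/2 = 5/2.
So m(A \ H) = 4 - 5/2 = 3/2.

3/2


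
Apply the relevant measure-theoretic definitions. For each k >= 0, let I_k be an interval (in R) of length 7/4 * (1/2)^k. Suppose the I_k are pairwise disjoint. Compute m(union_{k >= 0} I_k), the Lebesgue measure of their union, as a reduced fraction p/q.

By countable additivity of the Lebesgue measure on pairwise disjoint measurable sets,
  m(union_{k >= 0} I_k) = sum_{k >= 0} m(I_k) = sum_{k >= 0} a * r^k,
  with a = 7/4 and r = 1/2.
Since 0 < r = 1/2 < 1, the geometric series converges:
  sum_{k >= 0} a * r^k = a / (1 - r).
  = 7/4 / (1 - 1/2)
  = 7/4 / (1/2)
  = 7/2.

7/2


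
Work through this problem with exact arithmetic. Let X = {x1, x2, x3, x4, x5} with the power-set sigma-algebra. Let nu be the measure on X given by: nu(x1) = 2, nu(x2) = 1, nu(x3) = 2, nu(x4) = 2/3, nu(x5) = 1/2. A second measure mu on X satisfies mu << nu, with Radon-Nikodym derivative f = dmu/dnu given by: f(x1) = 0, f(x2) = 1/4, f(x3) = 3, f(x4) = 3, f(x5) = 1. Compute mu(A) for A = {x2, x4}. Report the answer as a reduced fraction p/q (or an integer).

By the defining property of the Radon-Nikodym derivative, for every measurable set A,
  mu(A) = integral_A f dnu.
Since nu is a discrete measure concentrated on the atoms of X, the integral over A reduces to the sum
  mu(A) = sum_{x in A} f(x) * nu({x}).
Computing each term:
  x2: f(x2) * nu(x2) = 1/4 * 1 = 1/4.
  x4: f(x4) * nu(x4) = 3 * 2/3 = 2.
Summing: mu(A) = 1/4 + 2 = 9/4.

9/4


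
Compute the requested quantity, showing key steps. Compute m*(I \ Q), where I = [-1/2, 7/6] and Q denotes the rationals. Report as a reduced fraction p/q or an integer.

The interval I = [-1/2, 7/6] has m(I) = 7/6 - (-1/2) = 5/3 (endpoints are measure-zero, so open/closed/half-open agree). Write I = (I cap Q) u (I \ Q). The rationals in I are countable, so m*(I cap Q) = 0 (cover each rational by intervals whose total length is arbitrarily small). By countable subadditivity m*(I) <= m*(I cap Q) + m*(I \ Q), hence m*(I \ Q) >= m(I) = 5/3. The reverse inequality m*(I \ Q) <= m*(I) = 5/3 is trivial since (I \ Q) is a subset of I. Therefore m*(I \ Q) = 5/3.

5/3


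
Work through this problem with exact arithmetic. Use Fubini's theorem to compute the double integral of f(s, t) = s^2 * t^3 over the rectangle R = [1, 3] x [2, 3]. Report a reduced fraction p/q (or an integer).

f(s, t) is a tensor product of a function of s and a function of t, and both factors are bounded continuous (hence Lebesgue integrable) on the rectangle, so Fubini's theorem applies:
  integral_R f d(m x m) = (integral_a1^b1 s^2 ds) * (integral_a2^b2 t^3 dt).
Inner integral in s: integral_{1}^{3} s^2 ds = (3^3 - 1^3)/3
  = 26/3.
Inner integral in t: integral_{2}^{3} t^3 dt = (3^4 - 2^4)/4
  = 65/4.
Product: (26/3) * (65/4) = 845/6.

845/6


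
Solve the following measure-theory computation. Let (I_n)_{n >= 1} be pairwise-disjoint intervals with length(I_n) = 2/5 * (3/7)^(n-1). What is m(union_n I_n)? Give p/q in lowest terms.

By countable additivity of the Lebesgue measure on pairwise disjoint measurable sets,
  m(union_{n >= 1} I_n) = sum_{n >= 1} m(I_n) = sum_{n >= 1} a * r^(n-1),
  with a = 2/5 and r = 3/7.
Since 0 < r = 3/7 < 1, the geometric series converges:
  sum_{n >= 1} a * r^(n-1) = a / (1 - r).
  = 2/5 / (1 - 3/7)
  = 2/5 / (4/7)
  = 7/10.

7/10


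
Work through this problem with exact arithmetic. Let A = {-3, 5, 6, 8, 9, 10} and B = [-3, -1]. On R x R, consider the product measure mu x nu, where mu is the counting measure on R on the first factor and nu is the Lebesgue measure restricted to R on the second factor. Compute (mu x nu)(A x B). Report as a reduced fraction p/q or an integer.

For a measurable rectangle A x B, the product measure satisfies
  (mu x nu)(A x B) = mu(A) * nu(B).
  mu(A) = 6.
  nu(B) = 2.
  (mu x nu)(A x B) = 6 * 2 = 12.

12


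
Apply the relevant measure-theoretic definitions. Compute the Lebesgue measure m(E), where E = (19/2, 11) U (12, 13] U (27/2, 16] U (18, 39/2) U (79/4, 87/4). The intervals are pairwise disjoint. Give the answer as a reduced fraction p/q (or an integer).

For pairwise disjoint intervals, m(union_i I_i) = sum_i m(I_i),
and m is invariant under swapping open/closed endpoints (single points have measure 0).
So m(E) = sum_i (b_i - a_i).
  I_1 has length 11 - 19/2 = 3/2.
  I_2 has length 13 - 12 = 1.
  I_3 has length 16 - 27/2 = 5/2.
  I_4 has length 39/2 - 18 = 3/2.
  I_5 has length 87/4 - 79/4 = 2.
Summing:
  m(E) = 3/2 + 1 + 5/2 + 3/2 + 2 = 17/2.

17/2


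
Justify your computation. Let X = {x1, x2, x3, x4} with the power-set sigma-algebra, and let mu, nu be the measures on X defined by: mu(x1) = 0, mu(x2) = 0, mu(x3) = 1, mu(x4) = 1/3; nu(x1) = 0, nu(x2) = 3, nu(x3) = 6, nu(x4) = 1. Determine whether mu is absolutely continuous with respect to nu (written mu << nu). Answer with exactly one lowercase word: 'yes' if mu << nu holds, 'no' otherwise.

mu << nu means: every nu-null measurable set is also mu-null; equivalently, for every atom x, if nu({x}) = 0 then mu({x}) = 0.
Checking each atom:
  x1: nu = 0, mu = 0 -> consistent with mu << nu.
  x2: nu = 3 > 0 -> no constraint.
  x3: nu = 6 > 0 -> no constraint.
  x4: nu = 1 > 0 -> no constraint.
No atom violates the condition. Therefore mu << nu.

yes


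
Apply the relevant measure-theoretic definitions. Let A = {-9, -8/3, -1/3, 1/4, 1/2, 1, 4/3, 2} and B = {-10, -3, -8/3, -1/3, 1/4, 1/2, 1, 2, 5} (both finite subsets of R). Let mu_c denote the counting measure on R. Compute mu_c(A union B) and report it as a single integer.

Counting measure on a finite set equals cardinality. By inclusion-exclusion, |A union B| = |A| + |B| - |A cap B|.
|A| = 8, |B| = 9, |A cap B| = 6.
So mu_c(A union B) = 8 + 9 - 6 = 11.

11


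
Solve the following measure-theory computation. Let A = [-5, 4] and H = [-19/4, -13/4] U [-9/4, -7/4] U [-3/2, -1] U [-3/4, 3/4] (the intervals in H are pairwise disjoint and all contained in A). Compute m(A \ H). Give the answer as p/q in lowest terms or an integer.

The ambient interval has length m(A) = 4 - (-5) = 9.
Since the holes are disjoint and sit inside A, by finite additivity
  m(H) = sum_i (b_i - a_i), and m(A \ H) = m(A) - m(H).
Computing the hole measures:
  m(H_1) = -13/4 - (-19/4) = 3/2.
  m(H_2) = -7/4 - (-9/4) = 1/2.
  m(H_3) = -1 - (-3/2) = 1/2.
  m(H_4) = 3/4 - (-3/4) = 3/2.
Summed: m(H) = 3/2 + 1/2 + 1/2 + 3/2 = 4.
So m(A \ H) = 9 - 4 = 5.

5
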